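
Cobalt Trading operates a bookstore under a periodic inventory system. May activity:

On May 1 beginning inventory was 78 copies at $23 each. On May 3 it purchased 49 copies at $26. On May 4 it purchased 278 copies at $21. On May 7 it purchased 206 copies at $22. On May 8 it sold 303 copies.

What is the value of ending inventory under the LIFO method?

May 8, 303 sold [LIFO — newest first]: 206 @ $22 + 97 @ $21 = $6,569
Ending inventory: 78 @ $23 + 49 @ $26 + 181 @ $21 = $6,869
Check: goods available $13,438 = COGS $6,569 + ending $6,869

Ending inventory = $6,869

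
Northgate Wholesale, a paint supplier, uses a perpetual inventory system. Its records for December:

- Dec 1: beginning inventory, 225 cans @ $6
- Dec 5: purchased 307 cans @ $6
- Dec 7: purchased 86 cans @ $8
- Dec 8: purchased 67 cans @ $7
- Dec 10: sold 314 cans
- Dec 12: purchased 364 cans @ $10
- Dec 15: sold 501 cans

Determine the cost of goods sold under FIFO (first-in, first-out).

Dec 10, 314 sold [FIFO — oldest first]: 225 @ $6 + 89 @ $6 = $1,884
Dec 15, 501 sold [FIFO — oldest first]: 218 @ $6 + 86 @ $8 + 67 @ $7 + 130 @ $10 = $3,765
Total COGS = $1,884 + $3,765 = $5,649
Ending inventory: 234 @ $10 = $2,340

COGS = $5,649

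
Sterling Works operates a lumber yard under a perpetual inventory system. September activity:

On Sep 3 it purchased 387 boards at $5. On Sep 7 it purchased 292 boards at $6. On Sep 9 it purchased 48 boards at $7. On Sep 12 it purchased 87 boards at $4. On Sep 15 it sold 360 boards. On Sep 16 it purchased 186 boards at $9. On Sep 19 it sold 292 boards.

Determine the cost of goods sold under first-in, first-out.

Sep 15, 360 sold [FIFO — oldest first]: 360 @ $5 = $1,800
Sep 19, 292 sold [FIFO — oldest first]: 27 @ $5 + 265 @ $6 = $1,725
Total COGS = $1,800 + $1,725 = $3,525
Ending inventory: 27 @ $6 + 48 @ $7 + 87 @ $4 + 186 @ $9 = $2,520

COGS = $3,525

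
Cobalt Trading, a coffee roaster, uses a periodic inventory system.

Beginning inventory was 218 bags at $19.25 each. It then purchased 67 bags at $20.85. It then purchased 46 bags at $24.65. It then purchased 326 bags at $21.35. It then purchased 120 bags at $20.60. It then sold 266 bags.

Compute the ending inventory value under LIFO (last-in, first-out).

Ending inventory = $10,570.35

Sale 1 (266) [LIFO — newest first]: 120 @ $20.60 + 146 @ $21.35 = $5,589.10
Ending inventory: 218 @ $19.25 + 67 @ $20.85 + 46 @ $24.65 + 180 @ $21.35 = $10,570.35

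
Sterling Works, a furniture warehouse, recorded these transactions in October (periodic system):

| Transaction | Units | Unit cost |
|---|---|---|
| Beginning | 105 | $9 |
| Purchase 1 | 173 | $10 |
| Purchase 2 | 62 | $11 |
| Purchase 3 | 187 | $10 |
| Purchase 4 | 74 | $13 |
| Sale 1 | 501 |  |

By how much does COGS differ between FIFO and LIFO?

FIFO COGS: 105 @ $9 + 173 @ $10 + 62 @ $11 + 161 @ $10 = $4,967
LIFO COGS: 74 @ $13 + 187 @ $10 + 62 @ $11 + 173 @ $10 + 5 @ $9 = $5,289
Difference = |$4,967 − $5,289| = $322

$322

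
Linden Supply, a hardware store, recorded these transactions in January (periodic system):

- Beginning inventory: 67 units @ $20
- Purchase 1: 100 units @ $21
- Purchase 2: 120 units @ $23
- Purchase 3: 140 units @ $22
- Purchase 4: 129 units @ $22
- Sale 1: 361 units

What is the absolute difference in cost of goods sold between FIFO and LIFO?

$206

FIFO COGS: 67 @ $20 + 100 @ $21 + 120 @ $23 + 74 @ $22 = $7,828
LIFO COGS: 129 @ $22 + 140 @ $22 + 92 @ $23 = $8,034
Difference = |$7,828 − $8,034| = $206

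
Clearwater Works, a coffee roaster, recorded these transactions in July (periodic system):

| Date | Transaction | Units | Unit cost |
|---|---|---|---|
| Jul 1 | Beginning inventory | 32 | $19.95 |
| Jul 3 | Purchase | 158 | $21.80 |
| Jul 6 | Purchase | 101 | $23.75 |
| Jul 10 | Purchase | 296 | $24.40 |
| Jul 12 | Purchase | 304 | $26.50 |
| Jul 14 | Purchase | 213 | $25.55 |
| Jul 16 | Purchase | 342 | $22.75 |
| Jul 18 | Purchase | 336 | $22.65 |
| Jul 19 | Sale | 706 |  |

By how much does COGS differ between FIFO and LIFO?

$751.15

FIFO COGS: 32 @ $19.95 + 158 @ $21.80 + 101 @ $23.75 + 296 @ $24.40 + 119 @ $26.50 = $16,857.45
LIFO COGS: 336 @ $22.65 + 342 @ $22.75 + 28 @ $25.55 = $16,106.30
Difference = |$16,857.45 − $16,106.30| = $751.15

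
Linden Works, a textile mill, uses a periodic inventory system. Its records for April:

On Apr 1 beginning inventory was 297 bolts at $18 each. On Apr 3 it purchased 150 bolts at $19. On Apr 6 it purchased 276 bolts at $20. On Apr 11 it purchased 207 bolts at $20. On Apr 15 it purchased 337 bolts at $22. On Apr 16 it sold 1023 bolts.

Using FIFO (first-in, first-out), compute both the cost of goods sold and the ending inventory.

COGS = $19,902; ending inventory = $5,368

Apr 16, 1023 sold [FIFO — oldest first]: 297 @ $18 + 150 @ $19 + 276 @ $20 + 207 @ $20 + 93 @ $22 = $19,902
Ending inventory: 244 @ $22 = $5,368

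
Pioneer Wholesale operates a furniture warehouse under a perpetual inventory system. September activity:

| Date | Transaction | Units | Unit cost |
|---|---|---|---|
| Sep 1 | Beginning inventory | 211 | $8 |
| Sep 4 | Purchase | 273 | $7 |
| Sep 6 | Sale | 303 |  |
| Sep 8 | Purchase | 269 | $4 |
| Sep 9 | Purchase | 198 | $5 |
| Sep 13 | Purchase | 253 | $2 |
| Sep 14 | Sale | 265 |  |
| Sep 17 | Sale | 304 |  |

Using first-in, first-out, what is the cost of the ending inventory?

Sep 6, 303 sold [FIFO — oldest first]: 211 @ $8 + 92 @ $7 = $2,332
Sep 14, 265 sold [FIFO — oldest first]: 181 @ $7 + 84 @ $4 = $1,603
Sep 17, 304 sold [FIFO — oldest first]: 185 @ $4 + 119 @ $5 = $1,335
Total COGS = $2,332 + $1,603 + $1,335 = $5,270
Ending inventory: 79 @ $5 + 253 @ $2 = $901

Ending inventory = $901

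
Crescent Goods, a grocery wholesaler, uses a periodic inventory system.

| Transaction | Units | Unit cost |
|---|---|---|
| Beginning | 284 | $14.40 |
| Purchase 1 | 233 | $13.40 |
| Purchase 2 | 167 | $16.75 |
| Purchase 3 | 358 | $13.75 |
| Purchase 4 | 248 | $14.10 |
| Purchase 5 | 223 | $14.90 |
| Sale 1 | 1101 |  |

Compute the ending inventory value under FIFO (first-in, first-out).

Sale 1 (1101) [FIFO — oldest first]: 284 @ $14.40 + 233 @ $13.40 + 167 @ $16.75 + 358 @ $13.75 + 59 @ $14.10 = $15,763.45
Ending inventory: 189 @ $14.10 + 223 @ $14.90 = $5,987.60
Check: goods available $21,751.05 = COGS $15,763.45 + ending $5,987.60

Ending inventory = $5,987.60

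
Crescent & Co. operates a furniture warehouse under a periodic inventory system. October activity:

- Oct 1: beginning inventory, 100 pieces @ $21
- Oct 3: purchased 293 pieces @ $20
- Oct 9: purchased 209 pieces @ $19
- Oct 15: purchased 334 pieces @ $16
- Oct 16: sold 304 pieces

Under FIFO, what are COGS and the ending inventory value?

Oct 16, 304 sold [FIFO — oldest first]: 100 @ $21 + 204 @ $20 = $6,180
Ending inventory: 89 @ $20 + 209 @ $19 + 334 @ $16 = $11,095
Check: goods available $17,275 = COGS $6,180 + ending $11,095

COGS = $6,180; ending inventory = $11,095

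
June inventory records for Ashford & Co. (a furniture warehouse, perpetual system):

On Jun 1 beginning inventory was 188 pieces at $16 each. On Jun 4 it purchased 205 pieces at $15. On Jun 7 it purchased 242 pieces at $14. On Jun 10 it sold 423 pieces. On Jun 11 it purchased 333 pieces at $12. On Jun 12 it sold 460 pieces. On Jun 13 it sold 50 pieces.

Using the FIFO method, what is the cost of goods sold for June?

Jun 10, 423 sold [FIFO — oldest first]: 188 @ $16 + 205 @ $15 + 30 @ $14 = $6,503
Jun 12, 460 sold [FIFO — oldest first]: 212 @ $14 + 248 @ $12 = $5,944
Jun 13, 50 sold [FIFO — oldest first]: 50 @ $12 = $600
Total COGS = $6,503 + $5,944 + $600 = $13,047
Ending inventory: 35 @ $12 = $420

COGS = $13,047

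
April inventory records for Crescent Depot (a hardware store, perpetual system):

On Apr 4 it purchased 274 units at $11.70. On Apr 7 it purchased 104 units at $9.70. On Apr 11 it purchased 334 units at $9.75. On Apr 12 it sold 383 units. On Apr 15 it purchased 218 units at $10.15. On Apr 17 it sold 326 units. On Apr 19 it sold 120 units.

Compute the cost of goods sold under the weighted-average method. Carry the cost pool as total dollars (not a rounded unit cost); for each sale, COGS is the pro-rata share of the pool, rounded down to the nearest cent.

COGS = $8,637.80

After Apr 4: 274 on hand, pool $3,205.80 (≈ $11.7000 each)
After Apr 7: 378 on hand, pool $4,214.60 (≈ $11.1497 each)
After Apr 11: 712 on hand, pool $7,471.10 (≈ $10.4931 each)
Apr 12, sell 383: 383/712 × $7,471.10 → $4,018.86
After Apr 15: 547 on hand, pool $5,664.94 (≈ $10.3564 each)
Apr 17, sell 326: 326/547 × $5,664.94 → $3,376.17
Apr 19, sell 120: 120/221 × $2,288.77 → $1,242.77
Total COGS = $4,018.86 + $3,376.17 + $1,242.77 = $8,637.80
Ending inventory (cost pool remaining) = $1,046.00
Check: goods available $9,683.80 = COGS $8,637.80 + ending $1,046.00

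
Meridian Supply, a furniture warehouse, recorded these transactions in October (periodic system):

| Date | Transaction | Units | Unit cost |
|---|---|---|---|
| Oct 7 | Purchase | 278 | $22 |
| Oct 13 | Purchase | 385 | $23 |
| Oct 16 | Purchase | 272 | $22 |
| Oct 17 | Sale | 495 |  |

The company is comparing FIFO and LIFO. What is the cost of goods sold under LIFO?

FIFO COGS: 278 @ $22 + 217 @ $23 = $11,107
LIFO COGS: 272 @ $22 + 223 @ $23 = $11,113

COGS = $11,113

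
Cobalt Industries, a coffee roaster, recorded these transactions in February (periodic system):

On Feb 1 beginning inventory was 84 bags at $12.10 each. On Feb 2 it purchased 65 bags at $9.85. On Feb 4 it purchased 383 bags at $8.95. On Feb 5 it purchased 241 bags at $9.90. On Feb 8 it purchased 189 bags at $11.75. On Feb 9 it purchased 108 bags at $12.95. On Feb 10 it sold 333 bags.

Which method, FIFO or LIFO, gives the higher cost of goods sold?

FIFO COGS: 84 @ $12.10 + 65 @ $9.85 + 184 @ $8.95 = $3,303.45
LIFO COGS: 108 @ $12.95 + 189 @ $11.75 + 36 @ $9.90 = $3,975.75

LIFO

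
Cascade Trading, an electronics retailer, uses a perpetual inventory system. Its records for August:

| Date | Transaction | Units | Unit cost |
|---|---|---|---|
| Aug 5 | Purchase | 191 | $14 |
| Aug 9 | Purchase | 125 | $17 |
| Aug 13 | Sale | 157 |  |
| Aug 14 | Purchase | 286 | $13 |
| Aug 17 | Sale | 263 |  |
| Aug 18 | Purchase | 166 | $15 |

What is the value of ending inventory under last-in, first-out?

Aug 13, 157 sold [LIFO — newest first]: 125 @ $17 + 32 @ $14 = $2,573
Aug 17, 263 sold [LIFO — newest first]: 263 @ $13 = $3,419
Total COGS = $2,573 + $3,419 = $5,992
Ending inventory: 159 @ $14 + 23 @ $13 + 166 @ $15 = $5,015
Check: goods available $11,007 = COGS $5,992 + ending $5,015

Ending inventory = $5,015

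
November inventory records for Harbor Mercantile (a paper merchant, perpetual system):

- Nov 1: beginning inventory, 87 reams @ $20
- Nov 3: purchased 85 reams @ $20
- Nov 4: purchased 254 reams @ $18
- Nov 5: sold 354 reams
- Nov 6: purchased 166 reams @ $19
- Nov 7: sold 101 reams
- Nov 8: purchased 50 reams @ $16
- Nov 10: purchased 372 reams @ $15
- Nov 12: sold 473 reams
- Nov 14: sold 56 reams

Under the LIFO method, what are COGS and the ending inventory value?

COGS = $16,946; ending inventory = $600

Nov 5, 354 sold [LIFO — newest first]: 254 @ $18 + 85 @ $20 + 15 @ $20 = $6,572
Nov 7, 101 sold [LIFO — newest first]: 101 @ $19 = $1,919
Nov 12, 473 sold [LIFO — newest first]: 372 @ $15 + 50 @ $16 + 51 @ $19 = $7,349
Nov 14, 56 sold [LIFO — newest first]: 14 @ $19 + 42 @ $20 = $1,106
Total COGS = $6,572 + $1,919 + $7,349 + $1,106 = $16,946
Ending inventory: 30 @ $20 = $600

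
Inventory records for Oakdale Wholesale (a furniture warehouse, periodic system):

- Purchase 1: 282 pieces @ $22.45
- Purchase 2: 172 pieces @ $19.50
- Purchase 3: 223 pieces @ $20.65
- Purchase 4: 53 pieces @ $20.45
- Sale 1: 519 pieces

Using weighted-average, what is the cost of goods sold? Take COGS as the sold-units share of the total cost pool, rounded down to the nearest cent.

COGS = $10,930.06

Sale 1, sell 519: 519/730 × $15,373.70 → $10,930.06
Ending inventory (cost pool remaining) = $4,443.64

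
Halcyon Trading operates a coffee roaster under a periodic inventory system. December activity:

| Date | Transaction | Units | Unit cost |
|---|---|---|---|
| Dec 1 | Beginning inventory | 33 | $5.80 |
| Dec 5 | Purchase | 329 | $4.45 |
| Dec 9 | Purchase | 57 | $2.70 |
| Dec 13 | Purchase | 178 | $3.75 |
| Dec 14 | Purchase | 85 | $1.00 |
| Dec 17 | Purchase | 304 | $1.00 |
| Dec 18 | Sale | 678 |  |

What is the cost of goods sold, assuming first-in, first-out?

COGS = $2,557.85

Dec 18, 678 sold [FIFO — oldest first]: 33 @ $5.80 + 329 @ $4.45 + 57 @ $2.70 + 178 @ $3.75 + 81 @ $1.00 = $2,557.85
Ending inventory: 4 @ $1.00 + 304 @ $1.00 = $308.00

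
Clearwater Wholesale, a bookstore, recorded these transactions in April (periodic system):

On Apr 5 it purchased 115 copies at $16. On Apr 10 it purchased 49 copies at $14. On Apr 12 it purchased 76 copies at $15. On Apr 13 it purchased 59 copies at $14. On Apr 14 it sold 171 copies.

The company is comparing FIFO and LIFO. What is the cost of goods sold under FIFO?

FIFO COGS: 115 @ $16 + 49 @ $14 + 7 @ $15 = $2,631
LIFO COGS: 59 @ $14 + 76 @ $15 + 36 @ $14 = $2,470

COGS = $2,631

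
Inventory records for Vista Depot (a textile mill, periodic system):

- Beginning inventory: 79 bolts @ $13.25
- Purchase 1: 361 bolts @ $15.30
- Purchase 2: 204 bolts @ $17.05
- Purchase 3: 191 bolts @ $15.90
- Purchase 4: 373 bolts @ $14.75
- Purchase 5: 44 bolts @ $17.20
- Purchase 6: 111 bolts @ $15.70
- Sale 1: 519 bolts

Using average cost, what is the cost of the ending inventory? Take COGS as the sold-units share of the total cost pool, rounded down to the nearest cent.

Sale 1, sell 519: 519/1363 × $21,086.40 → $8,029.23
Ending inventory (cost pool remaining) = $13,057.17
Check: goods available $21,086.40 = COGS $8,029.23 + ending $13,057.17

Ending inventory = $13,057.17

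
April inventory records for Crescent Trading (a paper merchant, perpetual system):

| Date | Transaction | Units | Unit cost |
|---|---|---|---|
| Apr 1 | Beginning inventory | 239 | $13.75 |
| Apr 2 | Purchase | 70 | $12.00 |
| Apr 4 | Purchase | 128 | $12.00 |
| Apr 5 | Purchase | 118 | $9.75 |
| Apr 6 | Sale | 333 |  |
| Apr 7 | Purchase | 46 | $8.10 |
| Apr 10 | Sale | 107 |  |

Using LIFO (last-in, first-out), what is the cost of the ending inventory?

Apr 6, 333 sold [LIFO — newest first]: 118 @ $9.75 + 128 @ $12.00 + 70 @ $12.00 + 17 @ $13.75 = $3,760.25
Apr 10, 107 sold [LIFO — newest first]: 46 @ $8.10 + 61 @ $13.75 = $1,211.35
Total COGS = $3,760.25 + $1,211.35 = $4,971.60
Ending inventory: 161 @ $13.75 = $2,213.75

Ending inventory = $2,213.75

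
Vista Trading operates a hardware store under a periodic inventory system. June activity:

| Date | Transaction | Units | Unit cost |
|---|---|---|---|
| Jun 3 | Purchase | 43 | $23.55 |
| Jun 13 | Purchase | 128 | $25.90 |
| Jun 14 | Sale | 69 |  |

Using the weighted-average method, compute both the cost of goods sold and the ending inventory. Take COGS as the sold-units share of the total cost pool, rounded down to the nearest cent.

COGS = $1,746.32; ending inventory = $2,581.53

Jun 14, sell 69: 69/171 × $4,327.85 → $1,746.32
Ending inventory (cost pool remaining) = $2,581.53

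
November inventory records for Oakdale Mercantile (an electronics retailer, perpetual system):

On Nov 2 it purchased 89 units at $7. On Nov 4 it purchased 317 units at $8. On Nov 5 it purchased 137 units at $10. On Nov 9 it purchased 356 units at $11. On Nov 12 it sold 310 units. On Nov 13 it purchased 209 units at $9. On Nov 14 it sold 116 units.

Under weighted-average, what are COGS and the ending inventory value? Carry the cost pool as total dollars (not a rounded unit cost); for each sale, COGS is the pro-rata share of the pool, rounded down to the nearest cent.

COGS = $3,989.77; ending inventory = $6,336.23

After Nov 2: 89 on hand, pool $623.00 (≈ $7.0000 each)
After Nov 4: 406 on hand, pool $3,159.00 (≈ $7.7808 each)
After Nov 5: 543 on hand, pool $4,529.00 (≈ $8.3407 each)
After Nov 9: 899 on hand, pool $8,445.00 (≈ $9.3938 each)
Nov 12, sell 310: 310/899 × $8,445.00 → $2,912.06
After Nov 13: 798 on hand, pool $7,413.94 (≈ $9.2907 each)
Nov 14, sell 116: 116/798 × $7,413.94 → $1,077.71
Total COGS = $2,912.06 + $1,077.71 = $3,989.77
Ending inventory (cost pool remaining) = $6,336.23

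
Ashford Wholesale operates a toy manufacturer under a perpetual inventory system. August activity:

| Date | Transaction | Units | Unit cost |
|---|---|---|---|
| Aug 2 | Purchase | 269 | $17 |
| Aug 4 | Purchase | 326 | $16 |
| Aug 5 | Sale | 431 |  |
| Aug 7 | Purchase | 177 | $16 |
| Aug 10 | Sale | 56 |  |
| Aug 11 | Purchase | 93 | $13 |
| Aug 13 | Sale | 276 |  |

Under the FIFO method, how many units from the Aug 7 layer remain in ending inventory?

9

Aug 5, 431 sold [FIFO — oldest first]: 269 @ $17 + 162 @ $16 = $7,165
Aug 10, 56 sold [FIFO — oldest first]: 56 @ $16 = $896
Aug 13, 276 sold [FIFO — oldest first]: 108 @ $16 + 168 @ $16 = $4,416
Total COGS = $7,165 + $896 + $4,416 = $12,477
Ending inventory: 9 @ $16 + 93 @ $13 = $1,353
Check: goods available $13,830 = COGS $12,477 + ending $1,353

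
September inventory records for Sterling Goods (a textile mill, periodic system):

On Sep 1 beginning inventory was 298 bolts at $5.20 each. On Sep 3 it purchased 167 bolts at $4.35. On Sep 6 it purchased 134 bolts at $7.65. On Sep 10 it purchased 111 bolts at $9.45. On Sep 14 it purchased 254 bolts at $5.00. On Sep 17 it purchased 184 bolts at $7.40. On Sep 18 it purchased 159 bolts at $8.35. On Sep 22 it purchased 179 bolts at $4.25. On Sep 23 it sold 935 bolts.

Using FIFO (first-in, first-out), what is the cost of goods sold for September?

Sep 23, 935 sold [FIFO — oldest first]: 298 @ $5.20 + 167 @ $4.35 + 134 @ $7.65 + 111 @ $9.45 + 225 @ $5.00 = $5,475.10
Ending inventory: 29 @ $5.00 + 184 @ $7.40 + 159 @ $8.35 + 179 @ $4.25 = $3,595.00

COGS = $5,475.10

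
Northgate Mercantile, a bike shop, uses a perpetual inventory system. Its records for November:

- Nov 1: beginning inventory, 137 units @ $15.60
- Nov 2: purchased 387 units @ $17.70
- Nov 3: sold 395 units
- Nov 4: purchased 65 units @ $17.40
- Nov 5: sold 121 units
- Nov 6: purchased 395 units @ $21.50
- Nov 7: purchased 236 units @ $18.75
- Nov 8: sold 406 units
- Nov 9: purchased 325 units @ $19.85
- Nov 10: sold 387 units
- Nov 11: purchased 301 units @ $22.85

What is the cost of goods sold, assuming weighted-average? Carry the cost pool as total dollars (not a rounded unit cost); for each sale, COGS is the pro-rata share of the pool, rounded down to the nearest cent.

COGS = $24,769.98

After Nov 1: 137 on hand, pool $2,137.20 (≈ $15.6000 each)
After Nov 2: 524 on hand, pool $8,987.10 (≈ $17.1510 each)
Nov 3, sell 395: 395/524 × $8,987.10 → $6,774.62
After Nov 4: 194 on hand, pool $3,343.48 (≈ $17.2344 each)
Nov 5, sell 121: 121/194 × $3,343.48 → $2,085.36
After Nov 6: 468 on hand, pool $9,750.62 (≈ $20.8347 each)
After Nov 7: 704 on hand, pool $14,175.62 (≈ $20.1358 each)
Nov 8, sell 406: 406/704 × $14,175.62 → $8,175.14
After Nov 9: 623 on hand, pool $12,451.73 (≈ $19.9867 each)
Nov 10, sell 387: 387/623 × $12,451.73 → $7,734.86
After Nov 11: 537 on hand, pool $11,594.72 (≈ $21.5917 each)
Total COGS = $6,774.62 + $2,085.36 + $8,175.14 + $7,734.86 = $24,769.98
Ending inventory (cost pool remaining) = $11,594.72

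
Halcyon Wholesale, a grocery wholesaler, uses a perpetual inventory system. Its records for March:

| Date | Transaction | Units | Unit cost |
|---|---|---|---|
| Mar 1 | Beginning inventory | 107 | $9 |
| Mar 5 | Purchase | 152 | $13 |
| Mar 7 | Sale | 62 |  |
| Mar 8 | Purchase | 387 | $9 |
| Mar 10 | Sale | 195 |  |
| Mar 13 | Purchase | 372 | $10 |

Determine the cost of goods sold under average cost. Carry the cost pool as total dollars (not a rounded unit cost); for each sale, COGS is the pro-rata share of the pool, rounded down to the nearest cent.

COGS = $2,612.95

After Mar 1: 107 on hand, pool $963.00 (≈ $9.0000 each)
After Mar 5: 259 on hand, pool $2,939.00 (≈ $11.3475 each)
Mar 7, sell 62: 62/259 × $2,939.00 → $703.54
After Mar 8: 584 on hand, pool $5,718.46 (≈ $9.7919 each)
Mar 10, sell 195: 195/584 × $5,718.46 → $1,909.41
After Mar 13: 761 on hand, pool $7,529.05 (≈ $9.8936 each)
Total COGS = $703.54 + $1,909.41 = $2,612.95
Ending inventory (cost pool remaining) = $7,529.05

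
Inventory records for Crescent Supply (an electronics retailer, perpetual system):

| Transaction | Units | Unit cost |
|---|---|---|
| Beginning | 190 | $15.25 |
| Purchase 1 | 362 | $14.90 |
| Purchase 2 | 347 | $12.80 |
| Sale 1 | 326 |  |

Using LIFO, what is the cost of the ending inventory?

Ending inventory = $8,560.10

Sale 1 (326) [LIFO — newest first]: 326 @ $12.80 = $4,172.80
Ending inventory: 190 @ $15.25 + 362 @ $14.90 + 21 @ $12.80 = $8,560.10
Check: goods available $12,732.90 = COGS $4,172.80 + ending $8,560.10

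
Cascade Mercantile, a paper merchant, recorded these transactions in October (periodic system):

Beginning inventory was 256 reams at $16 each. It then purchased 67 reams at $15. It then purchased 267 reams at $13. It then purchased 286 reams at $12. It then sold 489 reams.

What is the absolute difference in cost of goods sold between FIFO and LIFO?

FIFO COGS: 256 @ $16 + 67 @ $15 + 166 @ $13 = $7,259
LIFO COGS: 286 @ $12 + 203 @ $13 = $6,071
Difference = |$7,259 − $6,071| = $1,188

$1,188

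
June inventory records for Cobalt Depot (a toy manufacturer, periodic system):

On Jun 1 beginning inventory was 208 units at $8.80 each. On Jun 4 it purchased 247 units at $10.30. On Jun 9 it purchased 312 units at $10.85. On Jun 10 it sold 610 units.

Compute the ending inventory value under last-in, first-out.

Jun 10, 610 sold [LIFO — newest first]: 312 @ $10.85 + 247 @ $10.30 + 51 @ $8.80 = $6,378.10
Ending inventory: 157 @ $8.80 = $1,381.60
Check: goods available $7,759.70 = COGS $6,378.10 + ending $1,381.60

Ending inventory = $1,381.60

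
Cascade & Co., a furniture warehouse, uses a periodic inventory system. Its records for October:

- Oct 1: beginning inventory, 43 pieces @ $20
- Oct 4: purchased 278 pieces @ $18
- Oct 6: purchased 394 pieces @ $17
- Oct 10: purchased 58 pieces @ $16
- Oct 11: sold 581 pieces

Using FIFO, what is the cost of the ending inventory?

Oct 11, 581 sold [FIFO — oldest first]: 43 @ $20 + 278 @ $18 + 260 @ $17 = $10,284
Ending inventory: 134 @ $17 + 58 @ $16 = $3,206

Ending inventory = $3,206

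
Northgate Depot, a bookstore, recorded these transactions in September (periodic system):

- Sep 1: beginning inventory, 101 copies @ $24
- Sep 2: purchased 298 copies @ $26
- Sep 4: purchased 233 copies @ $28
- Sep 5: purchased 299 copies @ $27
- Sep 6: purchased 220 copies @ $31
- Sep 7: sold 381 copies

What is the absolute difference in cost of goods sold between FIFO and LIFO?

$1,463

FIFO COGS: 101 @ $24 + 280 @ $26 = $9,704
LIFO COGS: 220 @ $31 + 161 @ $27 = $11,167
Difference = |$9,704 − $11,167| = $1,463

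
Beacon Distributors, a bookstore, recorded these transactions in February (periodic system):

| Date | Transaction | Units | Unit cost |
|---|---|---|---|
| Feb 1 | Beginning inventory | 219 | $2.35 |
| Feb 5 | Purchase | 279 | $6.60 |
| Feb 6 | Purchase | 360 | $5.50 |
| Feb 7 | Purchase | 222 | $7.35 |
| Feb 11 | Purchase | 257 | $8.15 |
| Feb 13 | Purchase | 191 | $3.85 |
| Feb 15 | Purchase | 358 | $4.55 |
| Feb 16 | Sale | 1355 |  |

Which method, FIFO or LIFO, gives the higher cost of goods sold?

FIFO

FIFO COGS: 219 @ $2.35 + 279 @ $6.60 + 360 @ $5.50 + 222 @ $7.35 + 257 @ $8.15 + 18 @ $3.85 = $8,131.60
LIFO COGS: 358 @ $4.55 + 191 @ $3.85 + 257 @ $8.15 + 222 @ $7.35 + 327 @ $5.50 = $7,889.00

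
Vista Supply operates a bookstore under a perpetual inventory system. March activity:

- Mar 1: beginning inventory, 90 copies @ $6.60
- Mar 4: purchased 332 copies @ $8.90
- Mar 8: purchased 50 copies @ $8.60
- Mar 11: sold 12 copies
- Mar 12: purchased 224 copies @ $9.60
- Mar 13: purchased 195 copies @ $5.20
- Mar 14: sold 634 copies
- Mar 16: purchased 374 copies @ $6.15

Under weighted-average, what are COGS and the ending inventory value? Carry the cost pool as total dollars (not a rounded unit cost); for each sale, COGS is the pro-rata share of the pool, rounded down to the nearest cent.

After Mar 1: 90 on hand, pool $594.00 (≈ $6.6000 each)
After Mar 4: 422 on hand, pool $3,548.80 (≈ $8.4095 each)
After Mar 8: 472 on hand, pool $3,978.80 (≈ $8.4297 each)
Mar 11, sell 12: 12/472 × $3,978.80 → $101.15
After Mar 12: 684 on hand, pool $6,028.05 (≈ $8.8129 each)
After Mar 13: 879 on hand, pool $7,042.05 (≈ $8.0114 each)
Mar 14, sell 634: 634/879 × $7,042.05 → $5,079.24
After Mar 16: 619 on hand, pool $4,262.91 (≈ $6.8868 each)
Total COGS = $101.15 + $5,079.24 = $5,180.39
Ending inventory (cost pool remaining) = $4,262.91
Check: goods available $9,443.30 = COGS $5,180.39 + ending $4,262.91

COGS = $5,180.39; ending inventory = $4,262.91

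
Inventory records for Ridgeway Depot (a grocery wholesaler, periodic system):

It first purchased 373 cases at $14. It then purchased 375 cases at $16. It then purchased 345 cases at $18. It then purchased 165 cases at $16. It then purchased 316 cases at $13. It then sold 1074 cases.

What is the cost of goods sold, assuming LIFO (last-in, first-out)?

Sale 1 (1074) [LIFO — newest first]: 316 @ $13 + 165 @ $16 + 345 @ $18 + 248 @ $16 = $16,926
Ending inventory: 373 @ $14 + 127 @ $16 = $7,254
Check: goods available $24,180 = COGS $16,926 + ending $7,254

COGS = $16,926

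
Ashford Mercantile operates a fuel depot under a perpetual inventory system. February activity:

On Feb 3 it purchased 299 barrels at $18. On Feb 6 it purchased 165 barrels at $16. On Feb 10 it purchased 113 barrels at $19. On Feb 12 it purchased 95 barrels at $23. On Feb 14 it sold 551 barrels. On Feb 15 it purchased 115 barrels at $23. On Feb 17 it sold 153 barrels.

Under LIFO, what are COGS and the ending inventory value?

COGS = $13,505; ending inventory = $1,494

Feb 14, 551 sold [LIFO — newest first]: 95 @ $23 + 113 @ $19 + 165 @ $16 + 178 @ $18 = $10,176
Feb 17, 153 sold [LIFO — newest first]: 115 @ $23 + 38 @ $18 = $3,329
Total COGS = $10,176 + $3,329 = $13,505
Ending inventory: 83 @ $18 = $1,494
Check: goods available $14,999 = COGS $13,505 + ending $1,494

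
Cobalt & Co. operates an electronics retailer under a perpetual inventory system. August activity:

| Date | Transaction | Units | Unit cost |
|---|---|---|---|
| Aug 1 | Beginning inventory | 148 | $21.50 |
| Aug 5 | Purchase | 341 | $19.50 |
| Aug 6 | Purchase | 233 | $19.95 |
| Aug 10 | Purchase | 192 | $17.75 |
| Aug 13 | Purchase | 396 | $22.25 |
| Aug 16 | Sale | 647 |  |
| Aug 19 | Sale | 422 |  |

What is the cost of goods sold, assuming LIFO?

Aug 16, 647 sold [LIFO — newest first]: 396 @ $22.25 + 192 @ $17.75 + 59 @ $19.95 = $13,396.05
Aug 19, 422 sold [LIFO — newest first]: 174 @ $19.95 + 248 @ $19.50 = $8,307.30
Total COGS = $13,396.05 + $8,307.30 = $21,703.35
Ending inventory: 148 @ $21.50 + 93 @ $19.50 = $4,995.50

COGS = $21,703.35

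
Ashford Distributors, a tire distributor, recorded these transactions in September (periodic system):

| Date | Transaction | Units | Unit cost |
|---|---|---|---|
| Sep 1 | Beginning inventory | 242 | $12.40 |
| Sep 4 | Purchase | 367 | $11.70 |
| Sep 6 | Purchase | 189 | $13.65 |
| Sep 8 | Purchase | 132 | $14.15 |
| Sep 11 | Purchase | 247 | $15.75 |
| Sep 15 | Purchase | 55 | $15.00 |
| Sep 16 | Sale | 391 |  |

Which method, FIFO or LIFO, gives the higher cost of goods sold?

FIFO COGS: 242 @ $12.40 + 149 @ $11.70 = $4,744.10
LIFO COGS: 55 @ $15.00 + 247 @ $15.75 + 89 @ $14.15 = $5,974.60

LIFO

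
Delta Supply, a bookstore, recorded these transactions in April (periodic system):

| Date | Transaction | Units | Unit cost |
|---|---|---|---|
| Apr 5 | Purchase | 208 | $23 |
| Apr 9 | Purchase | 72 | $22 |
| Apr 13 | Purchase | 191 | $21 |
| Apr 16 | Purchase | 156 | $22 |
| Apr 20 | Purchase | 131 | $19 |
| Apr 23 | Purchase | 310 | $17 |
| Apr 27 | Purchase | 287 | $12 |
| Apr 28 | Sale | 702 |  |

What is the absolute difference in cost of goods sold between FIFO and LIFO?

$4,527

FIFO COGS: 208 @ $23 + 72 @ $22 + 191 @ $21 + 156 @ $22 + 75 @ $19 = $15,236
LIFO COGS: 287 @ $12 + 310 @ $17 + 105 @ $19 = $10,709
Difference = |$15,236 − $10,709| = $4,527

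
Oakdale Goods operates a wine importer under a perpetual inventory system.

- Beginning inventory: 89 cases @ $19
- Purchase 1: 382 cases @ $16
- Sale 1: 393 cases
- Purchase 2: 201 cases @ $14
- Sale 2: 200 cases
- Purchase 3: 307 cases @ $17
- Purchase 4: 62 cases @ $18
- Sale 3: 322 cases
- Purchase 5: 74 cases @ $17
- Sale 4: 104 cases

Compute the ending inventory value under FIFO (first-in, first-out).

Ending inventory = $1,654

Sale 1 (393) [FIFO — oldest first]: 89 @ $19 + 304 @ $16 = $6,555
Sale 2 (200) [FIFO — oldest first]: 78 @ $16 + 122 @ $14 = $2,956
Sale 3 (322) [FIFO — oldest first]: 79 @ $14 + 243 @ $17 = $5,237
Sale 4 (104) [FIFO — oldest first]: 64 @ $17 + 40 @ $18 = $1,808
Total COGS = $6,555 + $2,956 + $5,237 + $1,808 = $16,556
Ending inventory: 22 @ $18 + 74 @ $17 = $1,654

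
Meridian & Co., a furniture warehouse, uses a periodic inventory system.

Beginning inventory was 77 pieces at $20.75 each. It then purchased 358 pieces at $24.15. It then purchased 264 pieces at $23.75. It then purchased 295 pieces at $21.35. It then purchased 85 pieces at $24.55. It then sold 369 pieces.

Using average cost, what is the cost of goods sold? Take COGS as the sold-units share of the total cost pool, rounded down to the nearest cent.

Sale 1, sell 369: 369/1079 × $24,898.45 → $8,514.85
Ending inventory (cost pool remaining) = $16,383.60
Check: goods available $24,898.45 = COGS $8,514.85 + ending $16,383.60

COGS = $8,514.85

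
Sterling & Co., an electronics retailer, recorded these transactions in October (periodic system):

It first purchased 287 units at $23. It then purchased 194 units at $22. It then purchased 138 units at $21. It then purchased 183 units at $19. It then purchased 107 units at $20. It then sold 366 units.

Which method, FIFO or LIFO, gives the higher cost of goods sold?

FIFO

FIFO COGS: 287 @ $23 + 79 @ $22 = $8,339
LIFO COGS: 107 @ $20 + 183 @ $19 + 76 @ $21 = $7,213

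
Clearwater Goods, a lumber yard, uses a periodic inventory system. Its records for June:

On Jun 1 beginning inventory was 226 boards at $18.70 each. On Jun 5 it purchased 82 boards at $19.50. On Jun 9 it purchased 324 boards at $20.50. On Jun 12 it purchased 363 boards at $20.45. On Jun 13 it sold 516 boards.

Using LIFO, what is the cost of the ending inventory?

Jun 13, 516 sold [LIFO — newest first]: 363 @ $20.45 + 153 @ $20.50 = $10,559.85
Ending inventory: 226 @ $18.70 + 82 @ $19.50 + 171 @ $20.50 = $9,330.70
Check: goods available $19,890.55 = COGS $10,559.85 + ending $9,330.70

Ending inventory = $9,330.70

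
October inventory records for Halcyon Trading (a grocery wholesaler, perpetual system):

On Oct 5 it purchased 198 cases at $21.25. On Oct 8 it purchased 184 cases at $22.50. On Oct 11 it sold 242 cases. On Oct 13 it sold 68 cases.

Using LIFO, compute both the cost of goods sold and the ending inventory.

COGS = $6,817.50; ending inventory = $1,530.00

Oct 11, 242 sold [LIFO — newest first]: 184 @ $22.50 + 58 @ $21.25 = $5,372.50
Oct 13, 68 sold [LIFO — newest first]: 68 @ $21.25 = $1,445.00
Total COGS = $5,372.50 + $1,445.00 = $6,817.50
Ending inventory: 72 @ $21.25 = $1,530.00
Check: goods available $8,347.50 = COGS $6,817.50 + ending $1,530.00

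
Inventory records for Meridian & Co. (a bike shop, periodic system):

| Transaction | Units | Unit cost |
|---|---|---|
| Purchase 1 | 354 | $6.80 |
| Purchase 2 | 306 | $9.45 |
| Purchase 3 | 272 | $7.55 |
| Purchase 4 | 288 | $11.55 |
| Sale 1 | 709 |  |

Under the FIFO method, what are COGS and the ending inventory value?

Sale 1 (709) [FIFO — oldest first]: 354 @ $6.80 + 306 @ $9.45 + 49 @ $7.55 = $5,668.85
Ending inventory: 223 @ $7.55 + 288 @ $11.55 = $5,010.05

COGS = $5,668.85; ending inventory = $5,010.05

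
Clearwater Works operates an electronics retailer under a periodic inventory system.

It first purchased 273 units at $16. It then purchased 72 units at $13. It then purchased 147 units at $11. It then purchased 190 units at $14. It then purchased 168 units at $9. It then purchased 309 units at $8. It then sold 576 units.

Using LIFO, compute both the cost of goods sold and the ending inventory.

COGS = $5,370; ending inventory = $8,195

Sale 1 (576) [LIFO — newest first]: 309 @ $8 + 168 @ $9 + 99 @ $14 = $5,370
Ending inventory: 273 @ $16 + 72 @ $13 + 147 @ $11 + 91 @ $14 = $8,195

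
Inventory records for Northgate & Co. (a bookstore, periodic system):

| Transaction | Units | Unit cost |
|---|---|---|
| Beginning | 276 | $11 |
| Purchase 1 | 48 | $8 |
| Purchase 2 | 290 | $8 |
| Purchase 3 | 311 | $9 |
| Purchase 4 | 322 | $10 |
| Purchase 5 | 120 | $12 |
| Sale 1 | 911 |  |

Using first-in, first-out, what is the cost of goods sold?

Sale 1 (911) [FIFO — oldest first]: 276 @ $11 + 48 @ $8 + 290 @ $8 + 297 @ $9 = $8,413
Ending inventory: 14 @ $9 + 322 @ $10 + 120 @ $12 = $4,786
Check: goods available $13,199 = COGS $8,413 + ending $4,786

COGS = $8,413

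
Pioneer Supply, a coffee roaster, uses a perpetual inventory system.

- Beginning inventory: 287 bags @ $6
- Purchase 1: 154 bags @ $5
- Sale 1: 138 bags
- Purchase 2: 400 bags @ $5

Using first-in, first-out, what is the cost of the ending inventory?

Sale 1 (138) [FIFO — oldest first]: 138 @ $6 = $828
Ending inventory: 149 @ $6 + 154 @ $5 + 400 @ $5 = $3,664
Check: goods available $4,492 = COGS $828 + ending $3,664

Ending inventory = $3,664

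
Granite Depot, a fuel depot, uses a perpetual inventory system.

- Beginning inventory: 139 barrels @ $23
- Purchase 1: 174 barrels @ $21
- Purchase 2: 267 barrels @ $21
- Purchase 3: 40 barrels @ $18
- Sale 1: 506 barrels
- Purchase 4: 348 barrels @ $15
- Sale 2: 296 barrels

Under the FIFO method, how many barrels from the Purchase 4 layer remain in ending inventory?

166

Sale 1 (506) [FIFO — oldest first]: 139 @ $23 + 174 @ $21 + 193 @ $21 = $10,904
Sale 2 (296) [FIFO — oldest first]: 74 @ $21 + 40 @ $18 + 182 @ $15 = $5,004
Total COGS = $10,904 + $5,004 = $15,908
Ending inventory: 166 @ $15 = $2,490
Check: goods available $18,398 = COGS $15,908 + ending $2,490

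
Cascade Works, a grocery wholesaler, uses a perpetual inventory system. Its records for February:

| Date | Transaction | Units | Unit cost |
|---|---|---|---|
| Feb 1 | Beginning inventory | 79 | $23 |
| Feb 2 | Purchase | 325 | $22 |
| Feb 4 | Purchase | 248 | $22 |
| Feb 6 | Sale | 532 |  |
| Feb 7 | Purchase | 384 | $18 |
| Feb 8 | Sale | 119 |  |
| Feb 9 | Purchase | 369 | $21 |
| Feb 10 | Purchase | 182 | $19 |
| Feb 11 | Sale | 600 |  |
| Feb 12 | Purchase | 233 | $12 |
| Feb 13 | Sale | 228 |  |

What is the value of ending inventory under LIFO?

Ending inventory = $6,667

Feb 6, 532 sold [LIFO — newest first]: 248 @ $22 + 284 @ $22 = $11,704
Feb 8, 119 sold [LIFO — newest first]: 119 @ $18 = $2,142
Feb 11, 600 sold [LIFO — newest first]: 182 @ $19 + 369 @ $21 + 49 @ $18 = $12,089
Feb 13, 228 sold [LIFO — newest first]: 228 @ $12 = $2,736
Total COGS = $11,704 + $2,142 + $12,089 + $2,736 = $28,671
Ending inventory: 79 @ $23 + 41 @ $22 + 216 @ $18 + 5 @ $12 = $6,667
Check: goods available $35,338 = COGS $28,671 + ending $6,667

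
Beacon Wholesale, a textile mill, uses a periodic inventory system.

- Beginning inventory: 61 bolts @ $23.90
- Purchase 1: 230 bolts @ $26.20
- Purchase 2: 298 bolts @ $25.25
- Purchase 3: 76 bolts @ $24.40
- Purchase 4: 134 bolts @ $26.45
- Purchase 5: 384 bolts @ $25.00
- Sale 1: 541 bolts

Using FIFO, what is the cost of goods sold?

Sale 1 (541) [FIFO — oldest first]: 61 @ $23.90 + 230 @ $26.20 + 250 @ $25.25 = $13,796.40
Ending inventory: 48 @ $25.25 + 76 @ $24.40 + 134 @ $26.45 + 384 @ $25.00 = $16,210.70
Check: goods available $30,007.10 = COGS $13,796.40 + ending $16,210.70

COGS = $13,796.40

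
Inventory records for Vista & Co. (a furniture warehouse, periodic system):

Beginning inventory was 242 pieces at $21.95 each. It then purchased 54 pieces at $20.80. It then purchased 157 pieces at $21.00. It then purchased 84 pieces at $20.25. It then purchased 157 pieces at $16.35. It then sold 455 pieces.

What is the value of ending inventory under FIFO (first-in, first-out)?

Ending inventory = $4,227.45

Sale 1 (455) [FIFO — oldest first]: 242 @ $21.95 + 54 @ $20.80 + 157 @ $21.00 + 2 @ $20.25 = $9,772.60
Ending inventory: 82 @ $20.25 + 157 @ $16.35 = $4,227.45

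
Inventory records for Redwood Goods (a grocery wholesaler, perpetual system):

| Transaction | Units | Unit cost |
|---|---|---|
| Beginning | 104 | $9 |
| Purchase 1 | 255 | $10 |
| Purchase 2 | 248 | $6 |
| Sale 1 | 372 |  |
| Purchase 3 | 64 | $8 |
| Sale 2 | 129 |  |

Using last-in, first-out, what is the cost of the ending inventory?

Sale 1 (372) [LIFO — newest first]: 248 @ $6 + 124 @ $10 = $2,728
Sale 2 (129) [LIFO — newest first]: 64 @ $8 + 65 @ $10 = $1,162
Total COGS = $2,728 + $1,162 = $3,890
Ending inventory: 104 @ $9 + 66 @ $10 = $1,596
Check: goods available $5,486 = COGS $3,890 + ending $1,596

Ending inventory = $1,596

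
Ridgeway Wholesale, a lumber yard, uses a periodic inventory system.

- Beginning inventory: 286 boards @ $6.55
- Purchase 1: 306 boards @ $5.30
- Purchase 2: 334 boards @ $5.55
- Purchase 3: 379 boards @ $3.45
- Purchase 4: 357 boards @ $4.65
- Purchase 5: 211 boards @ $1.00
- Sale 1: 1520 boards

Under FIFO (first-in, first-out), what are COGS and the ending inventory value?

Sale 1 (1520) [FIFO — oldest first]: 286 @ $6.55 + 306 @ $5.30 + 334 @ $5.55 + 379 @ $3.45 + 215 @ $4.65 = $7,656.10
Ending inventory: 142 @ $4.65 + 211 @ $1.00 = $871.30
Check: goods available $8,527.40 = COGS $7,656.10 + ending $871.30

COGS = $7,656.10; ending inventory = $871.30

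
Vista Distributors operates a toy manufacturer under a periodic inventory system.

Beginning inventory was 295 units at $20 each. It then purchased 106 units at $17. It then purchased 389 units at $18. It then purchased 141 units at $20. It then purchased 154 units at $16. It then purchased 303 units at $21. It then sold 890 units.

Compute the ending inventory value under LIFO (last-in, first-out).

Ending inventory = $9,448

Sale 1 (890) [LIFO — newest first]: 303 @ $21 + 154 @ $16 + 141 @ $20 + 292 @ $18 = $16,903
Ending inventory: 295 @ $20 + 106 @ $17 + 97 @ $18 = $9,448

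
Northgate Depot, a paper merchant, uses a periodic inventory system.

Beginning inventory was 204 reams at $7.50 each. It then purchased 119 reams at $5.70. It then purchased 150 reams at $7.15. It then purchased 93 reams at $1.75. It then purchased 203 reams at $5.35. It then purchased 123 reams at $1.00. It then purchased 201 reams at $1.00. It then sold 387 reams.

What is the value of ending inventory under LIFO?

Sale 1 (387) [LIFO — newest first]: 201 @ $1.00 + 123 @ $1.00 + 63 @ $5.35 = $661.05
Ending inventory: 204 @ $7.50 + 119 @ $5.70 + 150 @ $7.15 + 93 @ $1.75 + 140 @ $5.35 = $4,192.55

Ending inventory = $4,192.55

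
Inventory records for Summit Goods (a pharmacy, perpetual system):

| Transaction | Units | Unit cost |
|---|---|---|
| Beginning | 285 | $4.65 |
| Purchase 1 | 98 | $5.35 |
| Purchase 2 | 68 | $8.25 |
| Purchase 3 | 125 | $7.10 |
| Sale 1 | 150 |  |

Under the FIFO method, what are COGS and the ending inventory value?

COGS = $697.50; ending inventory = $2,600.55

Sale 1 (150) [FIFO — oldest first]: 150 @ $4.65 = $697.50
Ending inventory: 135 @ $4.65 + 98 @ $5.35 + 68 @ $8.25 + 125 @ $7.10 = $2,600.55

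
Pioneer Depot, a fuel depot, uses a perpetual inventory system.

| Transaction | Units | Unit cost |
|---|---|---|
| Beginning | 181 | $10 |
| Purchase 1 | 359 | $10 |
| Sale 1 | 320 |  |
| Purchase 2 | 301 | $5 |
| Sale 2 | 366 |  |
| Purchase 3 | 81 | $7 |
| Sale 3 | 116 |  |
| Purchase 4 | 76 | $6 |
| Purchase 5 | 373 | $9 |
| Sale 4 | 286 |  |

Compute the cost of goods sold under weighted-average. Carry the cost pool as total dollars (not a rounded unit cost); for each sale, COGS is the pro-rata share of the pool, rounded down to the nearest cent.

COGS = $8,966.39

After Beginning: 181 on hand, pool $1,810.00 (≈ $10.0000 each)
After Purchase 1: 540 on hand, pool $5,400.00 (≈ $10.0000 each)
Sale 1, sell 320: 320/540 × $5,400.00 → $3,200.00
After Purchase 2: 521 on hand, pool $3,705.00 (≈ $7.1113 each)
Sale 2, sell 366: 366/521 × $3,705.00 → $2,602.74
After Purchase 3: 236 on hand, pool $1,669.26 (≈ $7.0731 each)
Sale 3, sell 116: 116/236 × $1,669.26 → $820.48
After Purchase 4: 196 on hand, pool $1,304.78 (≈ $6.6570 each)
After Purchase 5: 569 on hand, pool $4,661.78 (≈ $8.1929 each)
Sale 4, sell 286: 286/569 × $4,661.78 → $2,343.17
Total COGS = $3,200.00 + $2,602.74 + $820.48 + $2,343.17 = $8,966.39
Ending inventory (cost pool remaining) = $2,318.61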